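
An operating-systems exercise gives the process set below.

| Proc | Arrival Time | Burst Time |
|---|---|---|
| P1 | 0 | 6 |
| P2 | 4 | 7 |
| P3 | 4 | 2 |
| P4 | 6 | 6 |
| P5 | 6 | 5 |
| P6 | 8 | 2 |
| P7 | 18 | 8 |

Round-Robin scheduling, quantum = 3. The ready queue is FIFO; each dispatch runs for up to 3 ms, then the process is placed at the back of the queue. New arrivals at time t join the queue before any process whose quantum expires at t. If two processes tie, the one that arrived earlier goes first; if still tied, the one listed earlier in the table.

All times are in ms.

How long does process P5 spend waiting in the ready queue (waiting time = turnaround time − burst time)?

Schedule: | P1 0-6 | P2 6-9 | P3 9-11 | P4 11-14 | P5 14-17 | P6 17-19 | P2 19-22 | P4 22-25 | P5 25-27 | P7 27-30 | P2 30-31 | P7 31-36 |
Completion: P1=6  P2=31  P3=11  P4=25  P5=27  P6=19  P7=36
Turnaround (C−A): P1=6  P2=27  P3=7  P4=19  P5=21  P6=11  P7=18
Waiting(P5) = turnaround − burst = 21 − 5 = 16

16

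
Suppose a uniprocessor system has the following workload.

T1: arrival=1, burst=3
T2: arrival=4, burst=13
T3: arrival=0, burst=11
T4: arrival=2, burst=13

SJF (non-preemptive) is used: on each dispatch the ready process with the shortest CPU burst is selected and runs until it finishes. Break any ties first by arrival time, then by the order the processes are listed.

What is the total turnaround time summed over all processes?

85

Schedule: | T3 0-11 | T1 11-14 | T4 14-27 | T2 27-40 |
Completion: T1=14  T2=40  T3=11  T4=27
Turnaround (C−A): T1=13  T2=36  T3=11  T4=25
Turnaround = completion − arrival: T1=13, T2=36, T3=11, T4=25
Total turnaround = 13 + 36 + 11 + 25 = 85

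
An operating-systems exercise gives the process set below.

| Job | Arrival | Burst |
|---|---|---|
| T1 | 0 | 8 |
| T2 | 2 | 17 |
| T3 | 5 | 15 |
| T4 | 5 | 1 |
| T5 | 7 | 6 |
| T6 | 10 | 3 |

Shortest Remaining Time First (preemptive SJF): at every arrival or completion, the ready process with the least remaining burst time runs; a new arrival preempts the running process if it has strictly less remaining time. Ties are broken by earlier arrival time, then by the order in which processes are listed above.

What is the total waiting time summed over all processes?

Timeline: | T1 0-5 | T4 5-6 | T1 6-9 | T5 9-10 | T6 10-13 | T5 13-18 | T3 18-33 | T2 33-50 |
Completion: T1=9  T2=50  T3=33  T4=6  T5=18  T6=13
Waiting = turnaround − burst: T1=1, T2=31, T3=13, T4=0, T5=5, T6=0
Total waiting = 1 + 31 + 13 + 0 + 5 + 0 = 50

50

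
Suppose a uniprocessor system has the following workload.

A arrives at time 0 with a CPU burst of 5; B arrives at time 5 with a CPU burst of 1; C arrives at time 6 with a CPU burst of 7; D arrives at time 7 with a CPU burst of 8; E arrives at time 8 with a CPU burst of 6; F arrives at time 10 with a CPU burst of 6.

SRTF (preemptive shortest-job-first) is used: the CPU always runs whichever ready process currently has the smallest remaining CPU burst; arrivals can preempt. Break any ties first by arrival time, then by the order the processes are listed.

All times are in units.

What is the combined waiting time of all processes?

32

Gantt: | A 0-5 | B 5-6 | C 6-13 | E 13-19 | F 19-25 | D 25-33 |
Completion: A=5  B=6  C=13  D=33  E=19  F=25
Turnaround (C−A): A=5  B=1  C=7  D=26  E=11  F=15
Waiting = turnaround − burst: A=0, B=0, C=0, D=18, E=5, F=9
Total waiting = 0 + 0 + 0 + 18 + 5 + 9 = 32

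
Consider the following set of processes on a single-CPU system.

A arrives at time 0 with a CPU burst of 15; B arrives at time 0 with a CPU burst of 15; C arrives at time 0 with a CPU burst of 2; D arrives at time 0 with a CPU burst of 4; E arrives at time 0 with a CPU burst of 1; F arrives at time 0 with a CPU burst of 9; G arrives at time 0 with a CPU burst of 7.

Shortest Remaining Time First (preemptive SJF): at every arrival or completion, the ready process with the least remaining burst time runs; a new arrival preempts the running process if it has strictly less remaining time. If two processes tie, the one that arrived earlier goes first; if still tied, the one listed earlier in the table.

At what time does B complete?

53

Timeline: | E 0-1 | C 1-3 | D 3-7 | G 7-14 | F 14-23 | A 23-38 | B 38-53 |
Completion: A=38  B=53  C=3  D=7  E=1  F=23  G=14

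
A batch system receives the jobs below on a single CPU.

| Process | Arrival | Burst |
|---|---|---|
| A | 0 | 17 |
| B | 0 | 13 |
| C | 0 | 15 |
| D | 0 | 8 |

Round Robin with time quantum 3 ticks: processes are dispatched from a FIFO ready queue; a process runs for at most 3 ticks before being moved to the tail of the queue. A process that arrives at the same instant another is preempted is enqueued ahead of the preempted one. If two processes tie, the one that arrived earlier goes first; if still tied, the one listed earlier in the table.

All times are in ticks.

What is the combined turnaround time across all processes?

187

Timeline: | A 0-3 | B 3-6 | C 6-9 | D 9-12 | A 12-15 | B 15-18 | C 18-21 | D 21-24 | A 24-27 | B 27-30 | C 30-33 | D 33-35 | A 35-38 | B 38-41 | C 41-44 | A 44-47 | B 47-48 | C 48-51 | A 51-53 |
Completion: A=53  B=48  C=51  D=35
Turnaround (C−A): A=53  B=48  C=51  D=35
Turnaround = completion − arrival: A=53, B=48, C=51, D=35
Total turnaround = 53 + 48 + 51 + 35 = 187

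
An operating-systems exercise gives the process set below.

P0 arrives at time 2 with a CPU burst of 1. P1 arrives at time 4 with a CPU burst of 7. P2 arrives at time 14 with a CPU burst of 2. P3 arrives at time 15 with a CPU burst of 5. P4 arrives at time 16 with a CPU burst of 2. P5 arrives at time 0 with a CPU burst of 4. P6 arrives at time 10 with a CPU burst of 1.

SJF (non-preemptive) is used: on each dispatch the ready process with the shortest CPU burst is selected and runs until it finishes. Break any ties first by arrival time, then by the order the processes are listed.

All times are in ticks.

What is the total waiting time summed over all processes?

8

Schedule: | P5 0-4 | P0 4-5 | P1 5-12 | P6 12-13 | idle 13-14 | P2 14-16 | P4 16-18 | P3 18-23 |
Completion: P0=5  P1=12  P2=16  P3=23  P4=18  P5=4  P6=13
Turnaround (C−A): P0=3  P1=8  P2=2  P3=8  P4=2  P5=4  P6=3
Waiting = turnaround − burst: P0=2, P1=1, P2=0, P3=3, P4=0, P5=0, P6=2
Total waiting = 2 + 1 + 0 + 3 + 0 + 0 + 2 = 8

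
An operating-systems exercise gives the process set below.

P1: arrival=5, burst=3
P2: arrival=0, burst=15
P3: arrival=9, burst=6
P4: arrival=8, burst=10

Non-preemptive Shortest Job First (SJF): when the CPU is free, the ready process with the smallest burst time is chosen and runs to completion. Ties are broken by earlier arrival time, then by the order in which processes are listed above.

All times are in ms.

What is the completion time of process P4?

Timeline: | P2 0-15 | P1 15-18 | P3 18-24 | P4 24-34 |
Completion: P1=18  P2=15  P3=24  P4=34
Turnaround (C−A): P1=13  P2=15  P3=15  P4=26

34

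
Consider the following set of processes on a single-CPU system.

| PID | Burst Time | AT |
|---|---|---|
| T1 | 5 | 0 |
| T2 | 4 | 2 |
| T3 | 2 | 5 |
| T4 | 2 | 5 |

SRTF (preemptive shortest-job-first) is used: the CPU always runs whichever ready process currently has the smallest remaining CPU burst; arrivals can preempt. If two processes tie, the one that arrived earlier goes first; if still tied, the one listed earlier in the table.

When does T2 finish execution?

Gantt: | T1 0-5 | T3 5-7 | T4 7-9 | T2 9-13 |
Completion: T1=5  T2=13  T3=7  T4=9

13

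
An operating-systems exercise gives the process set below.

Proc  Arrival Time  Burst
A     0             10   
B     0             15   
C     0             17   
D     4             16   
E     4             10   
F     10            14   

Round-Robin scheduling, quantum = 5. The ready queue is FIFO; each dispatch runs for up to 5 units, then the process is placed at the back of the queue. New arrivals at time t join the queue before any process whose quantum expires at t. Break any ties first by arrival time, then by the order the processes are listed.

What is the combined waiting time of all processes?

Schedule: | A 0-5 | B 5-10 | C 10-15 | D 15-20 | E 20-25 | A 25-30 | F 30-35 | B 35-40 | C 40-45 | D 45-50 | E 50-55 | F 55-60 | B 60-65 | C 65-70 | D 70-75 | F 75-79 | C 79-81 | D 81-82 |
Completion: A=30  B=65  C=81  D=82  E=55  F=79
Turnaround (C−A): A=30  B=65  C=81  D=78  E=51  F=69
Waiting = turnaround − burst: A=20, B=50, C=64, D=62, E=41, F=55
Total waiting = 20 + 50 + 64 + 62 + 41 + 55 = 292

292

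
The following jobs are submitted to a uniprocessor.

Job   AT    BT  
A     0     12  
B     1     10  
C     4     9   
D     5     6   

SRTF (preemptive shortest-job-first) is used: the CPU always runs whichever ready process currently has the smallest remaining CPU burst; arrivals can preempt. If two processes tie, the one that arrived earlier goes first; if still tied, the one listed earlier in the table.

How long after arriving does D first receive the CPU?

6

Timeline: | A 0-1 | B 1-11 | D 11-17 | C 17-26 | A 26-37 |
Completion: A=37  B=11  C=26  D=17
Response(D) = first start − arrival = 11 − 5 = 6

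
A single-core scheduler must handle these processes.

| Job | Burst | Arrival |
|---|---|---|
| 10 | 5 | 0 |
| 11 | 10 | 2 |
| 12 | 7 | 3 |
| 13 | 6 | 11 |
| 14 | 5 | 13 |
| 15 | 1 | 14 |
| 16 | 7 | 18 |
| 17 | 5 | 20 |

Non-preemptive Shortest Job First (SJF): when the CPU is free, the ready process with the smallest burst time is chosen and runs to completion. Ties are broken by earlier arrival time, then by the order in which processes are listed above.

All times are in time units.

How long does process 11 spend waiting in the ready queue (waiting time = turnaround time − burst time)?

Gantt: | 10 0-5 | 12 5-12 | 13 12-18 | 15 18-19 | 14 19-24 | 17 24-29 | 16 29-36 | 11 36-46 |
Completion: 10=5  11=46  12=12  13=18  14=24  15=19  16=36  17=29
Turnaround (C−A): 10=5  11=44  12=9  13=7  14=11  15=5  16=18  17=9
Waiting(11) = turnaround − burst = 44 − 10 = 34

34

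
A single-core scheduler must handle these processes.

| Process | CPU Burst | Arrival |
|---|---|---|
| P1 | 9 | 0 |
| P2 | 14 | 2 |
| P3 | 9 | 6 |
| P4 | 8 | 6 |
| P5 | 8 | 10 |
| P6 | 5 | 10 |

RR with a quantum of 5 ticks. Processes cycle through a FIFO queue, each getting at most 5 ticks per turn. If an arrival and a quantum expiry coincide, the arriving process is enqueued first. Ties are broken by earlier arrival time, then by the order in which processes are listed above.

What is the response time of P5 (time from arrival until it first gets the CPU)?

14

Gantt: | P1 0-5 | P2 5-10 | P1 10-14 | P3 14-19 | P4 19-24 | P5 24-29 | P6 29-34 | P2 34-39 | P3 39-43 | P4 43-46 | P5 46-49 | P2 49-53 |
Completion: P1=14  P2=53  P3=43  P4=46  P5=49  P6=34
Response(P5) = first start − arrival = 24 − 10 = 14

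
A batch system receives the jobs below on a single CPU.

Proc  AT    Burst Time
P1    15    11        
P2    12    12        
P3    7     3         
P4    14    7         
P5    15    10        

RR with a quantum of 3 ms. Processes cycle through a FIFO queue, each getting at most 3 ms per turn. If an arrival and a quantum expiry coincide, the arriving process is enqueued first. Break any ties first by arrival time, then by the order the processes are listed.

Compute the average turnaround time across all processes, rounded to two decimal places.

Gantt: | idle 0-7 | P3 7-10 | idle 10-12 | P2 12-15 | P4 15-18 | P1 18-21 | P5 21-24 | P2 24-27 | P4 27-30 | P1 30-33 | P5 33-36 | P2 36-39 | P4 39-40 | P1 40-43 | P5 43-46 | P2 46-49 | P1 49-51 | P5 51-52 |
Completion: P1=51  P2=49  P3=10  P4=40  P5=52
Turnaround times: P1=36, P2=37, P3=3, P4=26, P5=37
Average turnaround = (36+37+3+26+37) / 5 = 139/5 = 27.80

27.80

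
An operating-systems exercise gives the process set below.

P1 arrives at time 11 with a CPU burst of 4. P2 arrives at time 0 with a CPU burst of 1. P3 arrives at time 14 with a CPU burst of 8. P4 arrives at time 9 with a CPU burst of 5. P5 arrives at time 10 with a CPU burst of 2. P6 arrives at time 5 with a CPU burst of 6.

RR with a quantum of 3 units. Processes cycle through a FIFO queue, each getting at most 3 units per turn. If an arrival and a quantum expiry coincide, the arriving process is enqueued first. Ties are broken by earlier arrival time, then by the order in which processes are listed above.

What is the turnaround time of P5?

Schedule: | P2 0-1 | idle 1-5 | P6 5-11 | P4 11-14 | P5 14-16 | P1 16-19 | P3 19-22 | P4 22-24 | P1 24-25 | P3 25-30 |
Completion: P1=25  P2=1  P3=30  P4=24  P5=16  P6=11
Turnaround(P5) = completion − arrival = 16 − 10 = 6

6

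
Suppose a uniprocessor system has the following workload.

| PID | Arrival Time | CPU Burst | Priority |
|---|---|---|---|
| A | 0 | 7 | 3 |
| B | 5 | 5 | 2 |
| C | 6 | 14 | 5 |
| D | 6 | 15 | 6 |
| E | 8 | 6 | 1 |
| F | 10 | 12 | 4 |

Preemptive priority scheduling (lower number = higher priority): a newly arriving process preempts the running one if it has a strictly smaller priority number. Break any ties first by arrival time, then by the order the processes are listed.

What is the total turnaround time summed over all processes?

Schedule: | A 0-5 | B 5-8 | E 8-14 | B 14-16 | A 16-18 | F 18-30 | C 30-44 | D 44-59 |
Completion: A=18  B=16  C=44  D=59  E=14  F=30
Turnaround = completion − arrival: A=18, B=11, C=38, D=53, E=6, F=20
Total turnaround = 18 + 11 + 38 + 53 + 6 + 20 = 146

146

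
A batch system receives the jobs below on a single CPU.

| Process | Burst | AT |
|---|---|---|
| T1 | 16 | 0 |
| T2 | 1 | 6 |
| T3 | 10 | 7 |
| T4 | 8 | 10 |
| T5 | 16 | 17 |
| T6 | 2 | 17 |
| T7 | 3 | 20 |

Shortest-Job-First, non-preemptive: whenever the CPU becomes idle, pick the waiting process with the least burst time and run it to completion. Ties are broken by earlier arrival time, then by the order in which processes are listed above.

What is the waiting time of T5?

Schedule: | T1 0-16 | T2 16-17 | T6 17-19 | T4 19-27 | T7 27-30 | T3 30-40 | T5 40-56 |
Completion: T1=16  T2=17  T3=40  T4=27  T5=56  T6=19  T7=30
Waiting(T5) = turnaround − burst = 39 − 16 = 23

23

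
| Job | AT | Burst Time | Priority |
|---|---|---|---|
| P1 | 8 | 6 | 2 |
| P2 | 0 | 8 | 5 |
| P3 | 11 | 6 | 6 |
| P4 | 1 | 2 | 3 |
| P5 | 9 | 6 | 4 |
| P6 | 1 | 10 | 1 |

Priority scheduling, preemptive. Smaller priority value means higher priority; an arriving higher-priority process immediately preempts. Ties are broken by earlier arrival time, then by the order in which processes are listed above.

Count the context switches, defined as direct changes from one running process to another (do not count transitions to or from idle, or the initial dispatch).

Timeline: | P2 0-1 | P6 1-11 | P1 11-17 | P4 17-19 | P5 19-25 | P2 25-32 | P3 32-38 |
Completion: P1=17  P2=32  P3=38  P4=19  P5=25  P6=11

6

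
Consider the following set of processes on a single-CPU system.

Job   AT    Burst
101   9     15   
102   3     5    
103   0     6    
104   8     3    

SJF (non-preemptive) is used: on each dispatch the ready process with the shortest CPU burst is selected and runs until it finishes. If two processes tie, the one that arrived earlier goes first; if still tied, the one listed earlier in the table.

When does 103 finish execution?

Gantt: | 103 0-6 | 102 6-11 | 104 11-14 | 101 14-29 |
Completion: 101=29  102=11  103=6  104=14
Turnaround (C−A): 101=20  102=8  103=6  104=6

6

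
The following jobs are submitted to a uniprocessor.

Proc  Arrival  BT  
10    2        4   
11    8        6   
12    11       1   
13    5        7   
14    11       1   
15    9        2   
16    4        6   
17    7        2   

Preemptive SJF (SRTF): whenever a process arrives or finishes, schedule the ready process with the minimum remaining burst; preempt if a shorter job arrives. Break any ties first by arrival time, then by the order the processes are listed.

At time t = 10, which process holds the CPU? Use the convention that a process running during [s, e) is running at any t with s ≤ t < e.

15

Schedule: | idle 0-2 | 10 2-6 | 16 6-7 | 17 7-9 | 15 9-11 | 12 11-12 | 14 12-13 | 16 13-18 | 11 18-24 | 13 24-31 |
Completion: 10=6  11=24  12=12  13=31  14=13  15=11  16=18  17=9
Turnaround (C−A): 10=4  11=16  12=1  13=26  14=2  15=2  16=14  17=2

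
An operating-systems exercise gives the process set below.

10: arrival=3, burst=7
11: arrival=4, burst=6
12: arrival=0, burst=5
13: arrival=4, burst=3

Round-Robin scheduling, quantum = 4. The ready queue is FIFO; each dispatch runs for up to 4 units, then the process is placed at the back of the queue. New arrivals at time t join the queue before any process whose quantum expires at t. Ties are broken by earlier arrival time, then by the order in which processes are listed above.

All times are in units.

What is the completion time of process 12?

Gantt: | 12 0-4 | 10 4-8 | 11 8-12 | 13 12-15 | 12 15-16 | 10 16-19 | 11 19-21 |
Completion: 10=19  11=21  12=16  13=15

16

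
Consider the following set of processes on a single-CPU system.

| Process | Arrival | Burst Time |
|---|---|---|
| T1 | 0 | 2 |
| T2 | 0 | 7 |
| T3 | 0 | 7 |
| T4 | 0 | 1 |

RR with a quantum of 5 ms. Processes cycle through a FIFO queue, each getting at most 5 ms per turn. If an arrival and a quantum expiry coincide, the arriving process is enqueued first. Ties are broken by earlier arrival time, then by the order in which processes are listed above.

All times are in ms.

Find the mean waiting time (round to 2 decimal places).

Timeline: | T1 0-2 | T2 2-7 | T3 7-12 | T4 12-13 | T2 13-15 | T3 15-17 |
Completion: T1=2  T2=15  T3=17  T4=13
Waiting times: T1=0, T2=8, T3=10, T4=12
Average waiting = (0+8+10+12) / 4 = 30/4 = 7.50

7.50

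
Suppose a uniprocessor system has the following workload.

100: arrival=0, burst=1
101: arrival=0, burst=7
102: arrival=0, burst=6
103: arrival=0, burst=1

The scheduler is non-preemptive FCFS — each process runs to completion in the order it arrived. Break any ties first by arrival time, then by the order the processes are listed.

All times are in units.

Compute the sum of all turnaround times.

Timeline: | 100 0-1 | 101 1-8 | 102 8-14 | 103 14-15 |
Completion: 100=1  101=8  102=14  103=15
Turnaround (C−A): 100=1  101=8  102=14  103=15
Turnaround = completion − arrival: 100=1, 101=8, 102=14, 103=15
Total turnaround = 1 + 8 + 14 + 15 = 38

38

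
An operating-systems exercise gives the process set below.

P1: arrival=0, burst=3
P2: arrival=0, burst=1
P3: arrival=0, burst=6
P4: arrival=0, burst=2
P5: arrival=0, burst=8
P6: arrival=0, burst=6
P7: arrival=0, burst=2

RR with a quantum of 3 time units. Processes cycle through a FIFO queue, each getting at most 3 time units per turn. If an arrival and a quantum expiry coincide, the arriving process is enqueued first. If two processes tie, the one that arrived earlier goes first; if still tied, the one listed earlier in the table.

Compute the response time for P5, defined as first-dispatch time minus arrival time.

Timeline: | P1 0-3 | P2 3-4 | P3 4-7 | P4 7-9 | P5 9-12 | P6 12-15 | P7 15-17 | P3 17-20 | P5 20-23 | P6 23-26 | P5 26-28 |
Completion: P1=3  P2=4  P3=20  P4=9  P5=28  P6=26  P7=17
Turnaround (C−A): P1=3  P2=4  P3=20  P4=9  P5=28  P6=26  P7=17
Response(P5) = first start − arrival = 9 − 0 = 9

9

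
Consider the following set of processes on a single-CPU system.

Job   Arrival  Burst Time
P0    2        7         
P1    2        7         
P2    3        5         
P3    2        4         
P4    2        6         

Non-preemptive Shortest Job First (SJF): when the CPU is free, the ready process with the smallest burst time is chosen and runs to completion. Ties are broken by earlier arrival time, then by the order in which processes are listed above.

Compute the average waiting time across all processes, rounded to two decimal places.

Gantt: | idle 0-2 | P3 2-6 | P2 6-11 | P4 11-17 | P0 17-24 | P1 24-31 |
Completion: P0=24  P1=31  P2=11  P3=6  P4=17
Turnaround (C−A): P0=22  P1=29  P2=8  P3=4  P4=15
Waiting times: P0=15, P1=22, P2=3, P3=0, P4=9
Average waiting = (15+22+3+0+9) / 5 = 49/5 = 9.80

9.80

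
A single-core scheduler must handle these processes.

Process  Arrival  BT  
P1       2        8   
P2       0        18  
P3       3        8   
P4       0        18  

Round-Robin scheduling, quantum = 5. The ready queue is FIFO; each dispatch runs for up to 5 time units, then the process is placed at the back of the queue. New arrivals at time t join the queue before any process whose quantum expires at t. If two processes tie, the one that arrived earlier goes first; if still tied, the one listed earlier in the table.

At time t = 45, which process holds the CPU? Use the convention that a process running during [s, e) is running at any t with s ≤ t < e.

Timeline: | P2 0-5 | P4 5-10 | P1 10-15 | P3 15-20 | P2 20-25 | P4 25-30 | P1 30-33 | P3 33-36 | P2 36-41 | P4 41-46 | P2 46-49 | P4 49-52 |
Completion: P1=33  P2=49  P3=36  P4=52

P4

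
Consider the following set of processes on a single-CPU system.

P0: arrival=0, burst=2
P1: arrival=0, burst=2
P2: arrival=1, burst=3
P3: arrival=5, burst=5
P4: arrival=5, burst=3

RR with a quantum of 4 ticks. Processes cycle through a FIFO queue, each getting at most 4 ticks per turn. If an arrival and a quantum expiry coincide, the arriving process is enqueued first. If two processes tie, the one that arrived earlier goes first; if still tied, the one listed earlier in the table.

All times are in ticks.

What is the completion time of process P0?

2

Gantt: | P0 0-2 | P1 2-4 | P2 4-7 | P3 7-11 | P4 11-14 | P3 14-15 |
Completion: P0=2  P1=4  P2=7  P3=15  P4=14
Turnaround (C−A): P0=2  P1=4  P2=6  P3=10  P4=9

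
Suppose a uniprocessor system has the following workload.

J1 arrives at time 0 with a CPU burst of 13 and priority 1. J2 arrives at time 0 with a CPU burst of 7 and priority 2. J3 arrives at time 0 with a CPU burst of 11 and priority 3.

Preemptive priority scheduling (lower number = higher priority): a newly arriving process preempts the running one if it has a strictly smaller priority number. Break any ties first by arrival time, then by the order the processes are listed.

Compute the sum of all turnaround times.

64

Gantt: | J1 0-13 | J2 13-20 | J3 20-31 |
Completion: J1=13  J2=20  J3=31
Turnaround = completion − arrival: J1=13, J2=20, J3=31
Total turnaround = 13 + 20 + 31 = 64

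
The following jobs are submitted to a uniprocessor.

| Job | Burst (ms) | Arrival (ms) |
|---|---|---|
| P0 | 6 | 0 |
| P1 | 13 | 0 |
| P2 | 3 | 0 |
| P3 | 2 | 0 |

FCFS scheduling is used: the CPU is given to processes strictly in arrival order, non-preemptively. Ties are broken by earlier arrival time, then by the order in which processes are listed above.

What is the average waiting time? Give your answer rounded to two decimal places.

11.75

Schedule: | P0 0-6 | P1 6-19 | P2 19-22 | P3 22-24 |
Completion: P0=6  P1=19  P2=22  P3=24
Turnaround (C−A): P0=6  P1=19  P2=22  P3=24
Waiting times: P0=0, P1=6, P2=19, P3=22
Average waiting = (0+6+19+22) / 4 = 47/4 = 11.75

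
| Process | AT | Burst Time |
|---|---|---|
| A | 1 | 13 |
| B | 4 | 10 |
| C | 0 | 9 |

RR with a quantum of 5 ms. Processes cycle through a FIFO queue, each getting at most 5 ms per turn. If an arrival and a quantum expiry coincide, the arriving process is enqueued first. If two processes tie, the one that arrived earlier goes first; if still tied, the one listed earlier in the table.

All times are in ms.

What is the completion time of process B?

Gantt: | C 0-5 | A 5-10 | B 10-15 | C 15-19 | A 19-24 | B 24-29 | A 29-32 |
Completion: A=32  B=29  C=19
Turnaround (C−A): A=31  B=25  C=19

29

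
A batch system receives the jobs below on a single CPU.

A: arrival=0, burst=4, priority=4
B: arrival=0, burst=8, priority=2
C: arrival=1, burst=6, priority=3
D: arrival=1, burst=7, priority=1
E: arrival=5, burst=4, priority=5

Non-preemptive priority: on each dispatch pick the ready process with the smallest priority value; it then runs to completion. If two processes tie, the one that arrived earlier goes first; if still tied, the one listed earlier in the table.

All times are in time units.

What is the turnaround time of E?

Gantt: | B 0-8 | D 8-15 | C 15-21 | A 21-25 | E 25-29 |
Completion: A=25  B=8  C=21  D=15  E=29
Turnaround (C−A): A=25  B=8  C=20  D=14  E=24
Turnaround(E) = completion − arrival = 29 − 5 = 24

24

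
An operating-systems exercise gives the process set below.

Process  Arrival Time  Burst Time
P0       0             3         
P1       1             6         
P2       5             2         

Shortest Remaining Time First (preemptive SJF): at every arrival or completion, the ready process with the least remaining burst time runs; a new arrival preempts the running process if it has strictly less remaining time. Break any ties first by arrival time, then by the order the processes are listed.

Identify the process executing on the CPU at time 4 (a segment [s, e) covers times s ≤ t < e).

Gantt: | P0 0-3 | P1 3-5 | P2 5-7 | P1 7-11 |
Completion: P0=3  P1=11  P2=7
Turnaround (C−A): P0=3  P1=10  P2=2

P1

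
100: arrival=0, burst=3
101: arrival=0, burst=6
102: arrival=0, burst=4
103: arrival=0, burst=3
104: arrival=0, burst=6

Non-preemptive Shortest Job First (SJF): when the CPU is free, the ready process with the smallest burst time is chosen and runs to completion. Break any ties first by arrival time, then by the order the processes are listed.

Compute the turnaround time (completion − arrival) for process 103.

Timeline: | 100 0-3 | 103 3-6 | 102 6-10 | 101 10-16 | 104 16-22 |
Completion: 100=3  101=16  102=10  103=6  104=22
Turnaround(103) = completion − arrival = 6 − 0 = 6

6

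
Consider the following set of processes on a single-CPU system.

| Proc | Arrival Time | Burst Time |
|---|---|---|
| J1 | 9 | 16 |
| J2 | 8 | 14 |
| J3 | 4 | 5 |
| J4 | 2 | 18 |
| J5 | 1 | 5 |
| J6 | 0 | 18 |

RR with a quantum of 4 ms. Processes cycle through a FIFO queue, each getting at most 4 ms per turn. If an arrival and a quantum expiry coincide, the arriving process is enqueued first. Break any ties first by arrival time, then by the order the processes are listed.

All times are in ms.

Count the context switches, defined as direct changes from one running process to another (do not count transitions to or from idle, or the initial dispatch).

Gantt: | J6 0-4 | J5 4-8 | J4 8-12 | J3 12-16 | J6 16-20 | J2 20-24 | J5 24-25 | J1 25-29 | J4 29-33 | J3 33-34 | J6 34-38 | J2 38-42 | J1 42-46 | J4 46-50 | J6 50-54 | J2 54-58 | J1 58-62 | J4 62-66 | J6 66-68 | J2 68-70 | J1 70-74 | J4 74-76 |
Completion: J1=74  J2=70  J3=34  J4=76  J5=25  J6=68
Turnaround (C−A): J1=65  J2=62  J3=30  J4=74  J5=24  J6=68

21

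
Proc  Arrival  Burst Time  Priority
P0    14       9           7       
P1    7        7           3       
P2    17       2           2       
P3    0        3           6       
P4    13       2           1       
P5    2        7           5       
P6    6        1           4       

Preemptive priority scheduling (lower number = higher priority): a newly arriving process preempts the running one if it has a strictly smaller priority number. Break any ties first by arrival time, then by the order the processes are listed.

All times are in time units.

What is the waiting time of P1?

Timeline: | P3 0-2 | P5 2-6 | P6 6-7 | P1 7-13 | P4 13-15 | P1 15-16 | P5 16-17 | P2 17-19 | P5 19-21 | P3 21-22 | P0 22-31 |
Completion: P0=31  P1=16  P2=19  P3=22  P4=15  P5=21  P6=7
Waiting(P1) = turnaround − burst = 9 − 7 = 2

2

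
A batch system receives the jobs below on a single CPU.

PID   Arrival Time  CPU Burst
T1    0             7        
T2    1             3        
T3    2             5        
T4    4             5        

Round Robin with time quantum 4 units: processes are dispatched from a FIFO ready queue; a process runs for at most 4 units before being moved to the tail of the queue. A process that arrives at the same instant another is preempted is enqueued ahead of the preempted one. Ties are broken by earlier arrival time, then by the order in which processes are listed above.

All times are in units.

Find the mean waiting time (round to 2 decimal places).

Timeline: | T1 0-4 | T2 4-7 | T3 7-11 | T4 11-15 | T1 15-18 | T3 18-19 | T4 19-20 |
Completion: T1=18  T2=7  T3=19  T4=20
Waiting times: T1=11, T2=3, T3=12, T4=11
Average waiting = (11+3+12+11) / 4 = 37/4 = 9.25

9.25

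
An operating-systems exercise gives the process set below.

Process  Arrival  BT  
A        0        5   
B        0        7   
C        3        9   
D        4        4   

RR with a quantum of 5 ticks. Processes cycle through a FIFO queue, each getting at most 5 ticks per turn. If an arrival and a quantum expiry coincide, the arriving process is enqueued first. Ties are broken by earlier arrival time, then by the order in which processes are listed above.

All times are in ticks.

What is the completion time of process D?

19

Timeline: | A 0-5 | B 5-10 | C 10-15 | D 15-19 | B 19-21 | C 21-25 |
Completion: A=5  B=21  C=25  D=19
Turnaround (C−A): A=5  B=21  C=22  D=15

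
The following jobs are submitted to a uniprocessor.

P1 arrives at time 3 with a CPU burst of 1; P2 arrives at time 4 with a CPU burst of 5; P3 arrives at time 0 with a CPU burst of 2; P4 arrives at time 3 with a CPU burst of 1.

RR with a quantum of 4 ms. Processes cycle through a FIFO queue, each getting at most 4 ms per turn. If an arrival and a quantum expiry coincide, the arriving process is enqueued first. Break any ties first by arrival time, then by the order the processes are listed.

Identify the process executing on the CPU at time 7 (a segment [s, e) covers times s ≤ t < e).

P2

Gantt: | P3 0-2 | idle 2-3 | P1 3-4 | P4 4-5 | P2 5-10 |
Completion: P1=4  P2=10  P3=2  P4=5
Turnaround (C−A): P1=1  P2=6  P3=2  P4=2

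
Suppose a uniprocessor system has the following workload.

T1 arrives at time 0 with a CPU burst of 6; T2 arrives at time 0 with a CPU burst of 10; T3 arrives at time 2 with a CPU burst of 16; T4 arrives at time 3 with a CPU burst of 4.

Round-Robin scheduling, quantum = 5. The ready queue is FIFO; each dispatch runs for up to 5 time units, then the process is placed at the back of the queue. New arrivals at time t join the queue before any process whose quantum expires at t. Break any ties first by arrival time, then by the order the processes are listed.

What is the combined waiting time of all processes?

59

Schedule: | T1 0-5 | T2 5-10 | T3 10-15 | T4 15-19 | T1 19-20 | T2 20-25 | T3 25-36 |
Completion: T1=20  T2=25  T3=36  T4=19
Waiting = turnaround − burst: T1=14, T2=15, T3=18, T4=12
Total waiting = 14 + 15 + 18 + 12 = 59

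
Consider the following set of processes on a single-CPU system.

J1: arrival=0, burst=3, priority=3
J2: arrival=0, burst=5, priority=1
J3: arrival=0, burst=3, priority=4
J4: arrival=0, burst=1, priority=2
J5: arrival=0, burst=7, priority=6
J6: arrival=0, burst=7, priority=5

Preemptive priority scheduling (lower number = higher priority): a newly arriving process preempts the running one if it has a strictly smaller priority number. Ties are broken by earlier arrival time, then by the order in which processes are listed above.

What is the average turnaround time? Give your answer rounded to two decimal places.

12.83

Timeline: | J2 0-5 | J4 5-6 | J1 6-9 | J3 9-12 | J6 12-19 | J5 19-26 |
Completion: J1=9  J2=5  J3=12  J4=6  J5=26  J6=19
Turnaround times: J1=9, J2=5, J3=12, J4=6, J5=26, J6=19
Average turnaround = (9+5+12+6+26+19) / 6 = 77/6 = 12.83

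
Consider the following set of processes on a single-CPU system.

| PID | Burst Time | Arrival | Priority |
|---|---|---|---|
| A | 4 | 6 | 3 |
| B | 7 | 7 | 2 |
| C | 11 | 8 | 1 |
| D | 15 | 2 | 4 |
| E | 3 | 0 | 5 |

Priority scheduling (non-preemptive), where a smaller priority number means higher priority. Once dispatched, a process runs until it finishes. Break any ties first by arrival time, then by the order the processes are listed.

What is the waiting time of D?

1

Timeline: | E 0-3 | D 3-18 | C 18-29 | B 29-36 | A 36-40 |
Completion: A=40  B=36  C=29  D=18  E=3
Turnaround (C−A): A=34  B=29  C=21  D=16  E=3
Waiting(D) = turnaround − burst = 16 − 15 = 1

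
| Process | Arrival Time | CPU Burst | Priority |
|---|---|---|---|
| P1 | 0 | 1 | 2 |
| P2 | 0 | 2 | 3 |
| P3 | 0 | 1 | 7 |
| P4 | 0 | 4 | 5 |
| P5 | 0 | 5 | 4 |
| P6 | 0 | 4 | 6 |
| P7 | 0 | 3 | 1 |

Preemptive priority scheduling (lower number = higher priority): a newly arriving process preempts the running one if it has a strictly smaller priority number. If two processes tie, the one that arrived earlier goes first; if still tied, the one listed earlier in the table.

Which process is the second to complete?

Schedule: | P7 0-3 | P1 3-4 | P2 4-6 | P5 6-11 | P4 11-15 | P6 15-19 | P3 19-20 |
Completion: P1=4  P2=6  P3=20  P4=15  P5=11  P6=19  P7=3
Turnaround (C−A): P1=4  P2=6  P3=20  P4=15  P5=11  P6=19  P7=3
Finish order: P7 → P1 → P2 → P5 → P4 → P6 → P3

P1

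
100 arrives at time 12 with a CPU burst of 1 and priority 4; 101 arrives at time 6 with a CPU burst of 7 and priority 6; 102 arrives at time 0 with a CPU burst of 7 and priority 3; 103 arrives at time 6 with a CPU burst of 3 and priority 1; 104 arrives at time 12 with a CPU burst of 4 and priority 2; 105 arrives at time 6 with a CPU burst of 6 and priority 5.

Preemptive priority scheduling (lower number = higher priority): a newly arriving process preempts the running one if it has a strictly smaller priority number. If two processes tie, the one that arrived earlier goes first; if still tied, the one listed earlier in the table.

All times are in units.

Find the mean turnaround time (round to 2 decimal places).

Timeline: | 102 0-6 | 103 6-9 | 102 9-10 | 105 10-12 | 104 12-16 | 100 16-17 | 105 17-21 | 101 21-28 |
Completion: 100=17  101=28  102=10  103=9  104=16  105=21
Turnaround times: 100=5, 101=22, 102=10, 103=3, 104=4, 105=15
Average turnaround = (5+22+10+3+4+15) / 6 = 59/6 = 9.83

9.83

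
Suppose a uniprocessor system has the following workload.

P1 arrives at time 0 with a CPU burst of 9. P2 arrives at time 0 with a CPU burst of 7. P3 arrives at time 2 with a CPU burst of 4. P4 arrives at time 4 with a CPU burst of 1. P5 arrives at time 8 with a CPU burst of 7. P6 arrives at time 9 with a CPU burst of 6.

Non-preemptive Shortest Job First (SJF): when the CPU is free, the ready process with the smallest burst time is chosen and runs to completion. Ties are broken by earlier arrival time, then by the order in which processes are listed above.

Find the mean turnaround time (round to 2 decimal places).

13.50

Schedule: | P2 0-7 | P4 7-8 | P3 8-12 | P6 12-18 | P5 18-25 | P1 25-34 |
Completion: P1=34  P2=7  P3=12  P4=8  P5=25  P6=18
Turnaround times: P1=34, P2=7, P3=10, P4=4, P5=17, P6=9
Average turnaround = (34+7+10+4+17+9) / 6 = 81/6 = 13.50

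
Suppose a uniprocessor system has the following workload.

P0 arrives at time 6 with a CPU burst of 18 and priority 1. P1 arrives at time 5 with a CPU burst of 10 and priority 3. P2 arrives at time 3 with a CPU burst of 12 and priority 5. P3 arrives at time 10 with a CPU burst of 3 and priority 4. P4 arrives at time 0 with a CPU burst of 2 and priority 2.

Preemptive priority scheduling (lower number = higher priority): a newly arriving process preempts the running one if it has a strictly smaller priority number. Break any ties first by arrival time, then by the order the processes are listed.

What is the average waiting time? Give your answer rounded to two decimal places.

Timeline: | P4 0-2 | idle 2-3 | P2 3-5 | P1 5-6 | P0 6-24 | P1 24-33 | P3 33-36 | P2 36-46 |
Completion: P0=24  P1=33  P2=46  P3=36  P4=2
Turnaround (C−A): P0=18  P1=28  P2=43  P3=26  P4=2
Waiting times: P0=0, P1=18, P2=31, P3=23, P4=0
Average waiting = (0+18+31+23+0) / 5 = 72/5 = 14.40

14.40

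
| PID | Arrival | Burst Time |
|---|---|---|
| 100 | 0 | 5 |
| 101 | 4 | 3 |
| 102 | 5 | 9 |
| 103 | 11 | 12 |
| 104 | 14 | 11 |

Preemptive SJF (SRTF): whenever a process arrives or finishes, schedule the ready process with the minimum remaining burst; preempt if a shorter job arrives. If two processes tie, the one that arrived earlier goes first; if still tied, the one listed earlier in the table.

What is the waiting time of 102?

3

Schedule: | 100 0-5 | 101 5-8 | 102 8-17 | 104 17-28 | 103 28-40 |
Completion: 100=5  101=8  102=17  103=40  104=28
Turnaround (C−A): 100=5  101=4  102=12  103=29  104=14
Waiting(102) = turnaround − burst = 12 − 9 = 3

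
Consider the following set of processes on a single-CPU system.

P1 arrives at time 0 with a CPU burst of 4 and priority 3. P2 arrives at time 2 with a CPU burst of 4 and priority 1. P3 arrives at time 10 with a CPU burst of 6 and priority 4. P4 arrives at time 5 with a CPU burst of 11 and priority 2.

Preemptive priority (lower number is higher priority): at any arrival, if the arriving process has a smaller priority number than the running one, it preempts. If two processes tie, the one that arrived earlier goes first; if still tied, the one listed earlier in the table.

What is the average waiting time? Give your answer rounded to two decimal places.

Gantt: | P1 0-2 | P2 2-6 | P4 6-17 | P1 17-19 | P3 19-25 |
Completion: P1=19  P2=6  P3=25  P4=17
Turnaround (C−A): P1=19  P2=4  P3=15  P4=12
Waiting times: P1=15, P2=0, P3=9, P4=1
Average waiting = (15+0+9+1) / 4 = 25/4 = 6.25

6.25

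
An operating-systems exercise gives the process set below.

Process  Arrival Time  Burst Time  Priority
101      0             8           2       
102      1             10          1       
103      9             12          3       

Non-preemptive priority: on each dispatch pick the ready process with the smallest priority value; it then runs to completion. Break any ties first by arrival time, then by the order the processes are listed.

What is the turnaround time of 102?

Timeline: | 101 0-8 | 102 8-18 | 103 18-30 |
Completion: 101=8  102=18  103=30
Turnaround(102) = completion − arrival = 18 − 1 = 17

17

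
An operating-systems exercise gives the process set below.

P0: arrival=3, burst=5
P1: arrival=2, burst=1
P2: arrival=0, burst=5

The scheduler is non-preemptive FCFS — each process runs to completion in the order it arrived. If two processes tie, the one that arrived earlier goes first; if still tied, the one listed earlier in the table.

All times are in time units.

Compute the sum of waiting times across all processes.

Timeline: | P2 0-5 | P1 5-6 | P0 6-11 |
Completion: P0=11  P1=6  P2=5
Waiting = turnaround − burst: P0=3, P1=3, P2=0
Total waiting = 3 + 3 + 0 = 6

6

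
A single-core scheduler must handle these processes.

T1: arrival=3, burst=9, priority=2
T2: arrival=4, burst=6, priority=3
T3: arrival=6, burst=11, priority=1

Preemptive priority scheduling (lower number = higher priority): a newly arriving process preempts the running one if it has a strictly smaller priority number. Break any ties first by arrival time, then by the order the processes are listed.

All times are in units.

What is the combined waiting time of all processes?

Gantt: | idle 0-3 | T1 3-6 | T3 6-17 | T1 17-23 | T2 23-29 |
Completion: T1=23  T2=29  T3=17
Waiting = turnaround − burst: T1=11, T2=19, T3=0
Total waiting = 11 + 19 + 0 = 30

30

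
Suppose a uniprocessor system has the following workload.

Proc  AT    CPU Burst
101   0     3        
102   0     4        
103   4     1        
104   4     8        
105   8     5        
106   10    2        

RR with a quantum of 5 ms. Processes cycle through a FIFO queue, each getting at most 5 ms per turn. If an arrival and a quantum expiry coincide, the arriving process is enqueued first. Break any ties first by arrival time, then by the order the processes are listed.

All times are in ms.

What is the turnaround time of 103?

Gantt: | 101 0-3 | 102 3-7 | 103 7-8 | 104 8-13 | 105 13-18 | 106 18-20 | 104 20-23 |
Completion: 101=3  102=7  103=8  104=23  105=18  106=20
Turnaround (C−A): 101=3  102=7  103=4  104=19  105=10  106=10
Turnaround(103) = completion − arrival = 8 − 4 = 4

4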